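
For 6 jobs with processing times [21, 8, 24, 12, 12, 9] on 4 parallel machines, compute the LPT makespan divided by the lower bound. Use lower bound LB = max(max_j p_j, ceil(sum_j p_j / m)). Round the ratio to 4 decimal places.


LPT order: [24, 21, 12, 12, 9, 8]
Machine loads after assignment: [24, 21, 21, 20]
LPT makespan = 24
Lower bound = max(max_job, ceil(total/4)) = max(24, 22) = 24
Ratio = 24 / 24 = 1.0

1.0


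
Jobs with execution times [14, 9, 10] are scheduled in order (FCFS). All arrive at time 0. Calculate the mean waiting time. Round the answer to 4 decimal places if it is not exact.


FCFS order (as given): [14, 9, 10]
Waiting times:
  Job 1: wait = 0
  Job 2: wait = 14
  Job 3: wait = 23
Sum of waiting times = 37
Average waiting time = 37/3 = 12.3333

12.3333


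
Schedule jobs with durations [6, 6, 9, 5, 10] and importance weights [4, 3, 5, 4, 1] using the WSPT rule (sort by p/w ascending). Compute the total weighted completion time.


Compute p/w ratios and sort ascending (WSPT): [(5, 4), (6, 4), (9, 5), (6, 3), (10, 1)]
Compute weighted completion times:
  Job (p=5,w=4): C=5, w*C=4*5=20
  Job (p=6,w=4): C=11, w*C=4*11=44
  Job (p=9,w=5): C=20, w*C=5*20=100
  Job (p=6,w=3): C=26, w*C=3*26=78
  Job (p=10,w=1): C=36, w*C=1*36=36
Total weighted completion time = 278

278


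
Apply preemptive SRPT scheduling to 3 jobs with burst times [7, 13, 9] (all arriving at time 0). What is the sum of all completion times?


Since all jobs arrive at t=0, SRPT equals SPT ordering.
SPT order: [7, 9, 13]
Completion times:
  Job 1: p=7, C=7
  Job 2: p=9, C=16
  Job 3: p=13, C=29
Total completion time = 7 + 16 + 29 = 52

52


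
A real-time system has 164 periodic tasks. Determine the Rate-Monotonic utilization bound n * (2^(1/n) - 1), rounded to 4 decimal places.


Compute 2^(1/164) = 1.0042354515
Subtract 1: 1.0042354515 - 1 = 0.0042354515
Multiply by n: 164 * 0.0042354515 = 0.6946140460
Round to 4 dp: 0.6946

0.6946


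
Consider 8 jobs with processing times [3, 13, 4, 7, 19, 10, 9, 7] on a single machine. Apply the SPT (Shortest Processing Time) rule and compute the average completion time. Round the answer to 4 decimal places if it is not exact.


Sort jobs by processing time (SPT order): [3, 4, 7, 7, 9, 10, 13, 19]
Compute completion times sequentially:
  Job 1: processing = 3, completes at 3
  Job 2: processing = 4, completes at 7
  Job 3: processing = 7, completes at 14
  Job 4: processing = 7, completes at 21
  Job 5: processing = 9, completes at 30
  Job 6: processing = 10, completes at 40
  Job 7: processing = 13, completes at 53
  Job 8: processing = 19, completes at 72
Sum of completion times = 240
Average completion time = 240/8 = 30.0

30.0


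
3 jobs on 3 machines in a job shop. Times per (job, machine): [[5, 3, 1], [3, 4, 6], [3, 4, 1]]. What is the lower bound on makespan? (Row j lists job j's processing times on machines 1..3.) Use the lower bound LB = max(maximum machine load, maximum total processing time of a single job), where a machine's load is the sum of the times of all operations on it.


Machine loads:
  Machine 1: 5 + 3 + 3 = 11
  Machine 2: 3 + 4 + 4 = 11
  Machine 3: 1 + 6 + 1 = 8
Max machine load = 11
Job totals:
  Job 1: 9
  Job 2: 13
  Job 3: 8
Max job total = 13
Lower bound = max(11, 13) = 13

13


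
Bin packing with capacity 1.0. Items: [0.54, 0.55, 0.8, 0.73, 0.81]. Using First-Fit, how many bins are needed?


Place items sequentially using First-Fit:
  Item 0.54 -> new Bin 1
  Item 0.55 -> new Bin 2
  Item 0.8 -> new Bin 3
  Item 0.73 -> new Bin 4
  Item 0.81 -> new Bin 5
Total bins used = 5

5


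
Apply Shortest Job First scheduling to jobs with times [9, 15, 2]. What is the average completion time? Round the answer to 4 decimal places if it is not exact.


SJF order (ascending): [2, 9, 15]
Completion times:
  Job 1: burst=2, C=2
  Job 2: burst=9, C=11
  Job 3: burst=15, C=26
Average completion = 39/3 = 13.0

13.0


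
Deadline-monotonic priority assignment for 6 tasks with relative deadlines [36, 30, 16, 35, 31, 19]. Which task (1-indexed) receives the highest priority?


Sort tasks by relative deadline (ascending):
  Task 3: deadline = 16
  Task 6: deadline = 19
  Task 2: deadline = 30
  Task 5: deadline = 31
  Task 4: deadline = 35
  Task 1: deadline = 36
Priority order (highest first): [3, 6, 2, 5, 4, 1]
Highest priority task = 3

3


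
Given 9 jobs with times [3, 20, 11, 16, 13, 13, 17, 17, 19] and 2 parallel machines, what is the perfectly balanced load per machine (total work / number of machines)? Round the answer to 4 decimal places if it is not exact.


Total processing time = 3 + 20 + 11 + 16 + 13 + 13 + 17 + 17 + 19 = 129
Number of machines = 2
Ideal balanced load = 129 / 2 = 64.5

64.5


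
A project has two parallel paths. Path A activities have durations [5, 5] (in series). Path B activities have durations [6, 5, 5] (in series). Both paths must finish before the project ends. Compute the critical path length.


Path A total = 5 + 5 = 10
Path B total = 6 + 5 + 5 = 16
Critical path = longest path = max(10, 16) = 16

16


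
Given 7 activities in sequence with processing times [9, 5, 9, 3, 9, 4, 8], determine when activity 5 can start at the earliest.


Activity 5 starts after activities 1 through 4 complete.
Predecessor durations: [9, 5, 9, 3]
ES = 9 + 5 + 9 + 3 = 26

26


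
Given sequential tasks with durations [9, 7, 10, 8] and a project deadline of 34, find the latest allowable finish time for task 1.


LF(activity 1) = deadline - sum of successor durations
Successors: activities 2 through 4 with durations [7, 10, 8]
Sum of successor durations = 25
LF = 34 - 25 = 9

9


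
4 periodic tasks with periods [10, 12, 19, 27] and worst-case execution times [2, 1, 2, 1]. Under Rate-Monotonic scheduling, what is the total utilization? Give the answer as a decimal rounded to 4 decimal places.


Compute individual utilizations (exact fractions):
  Task 1: C/T = 2/10 = 1/5 (approx. 0.2)
  Task 2: C/T = 1/12 (approx. 0.0833)
  Task 3: C/T = 2/19 (approx. 0.1053)
  Task 4: C/T = 1/27 (approx. 0.037)
Total utilization U = 1/5 + 1/12 + 2/19 + 1/27 = 4367/10260
Rounded to 4 decimal places: U = 0.4256
RM (Liu & Layland) bound for 4 tasks = 0.756828; compare with U = 4367/10260 (approx. 0.425634)
U <= bound, so schedulable by RM sufficient condition.

0.4256


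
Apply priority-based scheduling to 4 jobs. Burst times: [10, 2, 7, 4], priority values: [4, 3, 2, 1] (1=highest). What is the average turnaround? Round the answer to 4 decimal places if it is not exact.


Sort by priority (ascending = highest first):
Order: [(1, 4), (2, 7), (3, 2), (4, 10)]
Completion times:
  Priority 1, burst=4, C=4
  Priority 2, burst=7, C=11
  Priority 3, burst=2, C=13
  Priority 4, burst=10, C=23
Average turnaround = 51/4 = 12.75

12.75


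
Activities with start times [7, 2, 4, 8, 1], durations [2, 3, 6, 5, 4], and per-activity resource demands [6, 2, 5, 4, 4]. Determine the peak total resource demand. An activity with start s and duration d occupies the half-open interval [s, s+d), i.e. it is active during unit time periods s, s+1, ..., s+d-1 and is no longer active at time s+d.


Each activity i is active on [start_i, start_i + duration_i).
Compute total resource usage per time slot:
  t=0: active resources = [], total = 0
  t=1: active resources = [4], total = 4
  t=2: active resources = [2, 4], total = 6
  t=3: active resources = [2, 4], total = 6
  t=4: active resources = [2, 5, 4], total = 11
  t=5: active resources = [5], total = 5
  t=6: active resources = [5], total = 5
  t=7: active resources = [6, 5], total = 11
  t=8: active resources = [6, 5, 4], total = 15
  t=9: active resources = [5, 4], total = 9
  t=10: active resources = [4], total = 4
  t=11: active resources = [4], total = 4
  t=12: active resources = [4], total = 4
Peak resource demand = 15

15


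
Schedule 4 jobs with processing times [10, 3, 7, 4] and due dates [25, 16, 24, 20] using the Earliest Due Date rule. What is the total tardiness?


Sort by due date (EDD order): [(3, 16), (4, 20), (7, 24), (10, 25)]
Compute completion times and tardiness:
  Job 1: p=3, d=16, C=3, tardiness=max(0,3-16)=0
  Job 2: p=4, d=20, C=7, tardiness=max(0,7-20)=0
  Job 3: p=7, d=24, C=14, tardiness=max(0,14-24)=0
  Job 4: p=10, d=25, C=24, tardiness=max(0,24-25)=0
Total tardiness = 0

0


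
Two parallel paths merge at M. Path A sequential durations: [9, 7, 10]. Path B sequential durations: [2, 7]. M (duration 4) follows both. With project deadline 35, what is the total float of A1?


Forward pass: ES(A1) = sum of predecessors on chain A = 0
EF = ES + duration = 0 + 9 = 9
Backward pass: LF(M) = deadline = 35; LS(M) = 35 - 4 = 31
LF(A1) = LS(M) - sum(successors on chain A) = 31 - 17 = 14
LS = LF - duration = 14 - 9 = 5
Total float = LS - ES = 5 - 0 = 5

5


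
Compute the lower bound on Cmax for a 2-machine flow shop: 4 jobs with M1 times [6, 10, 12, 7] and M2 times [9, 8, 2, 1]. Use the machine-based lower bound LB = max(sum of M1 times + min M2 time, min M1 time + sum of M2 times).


LB1 = sum(M1 times) + min(M2 times) = 35 + 1 = 36
LB2 = min(M1 times) + sum(M2 times) = 6 + 20 = 26
Lower bound = max(LB1, LB2) = max(36, 26) = 36

36


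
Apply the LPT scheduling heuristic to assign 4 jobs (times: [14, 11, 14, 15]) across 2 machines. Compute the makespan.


Sort jobs in decreasing order (LPT): [15, 14, 14, 11]
Assign each job to the least loaded machine:
  Machine 1: jobs [15, 11], load = 26
  Machine 2: jobs [14, 14], load = 28
Makespan = max load = 28

28


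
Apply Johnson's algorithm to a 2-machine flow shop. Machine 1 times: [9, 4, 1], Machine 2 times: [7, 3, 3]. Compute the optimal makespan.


Apply Johnson's rule:
  Group 1 (a <= b): [(3, 1, 3)]
  Group 2 (a > b): [(1, 9, 7), (2, 4, 3)]
Optimal job order: [3, 1, 2]
Schedule:
  Job 3: M1 done at 1, M2 done at 4
  Job 1: M1 done at 10, M2 done at 17
  Job 2: M1 done at 14, M2 done at 20
Makespan = 20

20


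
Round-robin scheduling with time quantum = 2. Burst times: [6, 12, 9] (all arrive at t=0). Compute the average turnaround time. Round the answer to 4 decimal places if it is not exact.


Time quantum = 2
Execution trace:
  J1 runs 2 units, time = 2
  J2 runs 2 units, time = 4
  J3 runs 2 units, time = 6
  J1 runs 2 units, time = 8
  J2 runs 2 units, time = 10
  J3 runs 2 units, time = 12
  J1 runs 2 units, time = 14
  J2 runs 2 units, time = 16
  J3 runs 2 units, time = 18
  J2 runs 2 units, time = 20
  J3 runs 2 units, time = 22
  J2 runs 2 units, time = 24
  J3 runs 1 units, time = 25
  J2 runs 2 units, time = 27
Finish times: [14, 27, 25]
Average turnaround = 66/3 = 22.0

22.0


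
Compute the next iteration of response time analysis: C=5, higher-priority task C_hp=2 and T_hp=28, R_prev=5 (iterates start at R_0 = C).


R_next = C + ceil(R_prev / T_hp) * C_hp
ceil(5 / 28) = ceil(0.1786) = 1
Interference = 1 * 2 = 2
R_next = 5 + 2 = 7

7


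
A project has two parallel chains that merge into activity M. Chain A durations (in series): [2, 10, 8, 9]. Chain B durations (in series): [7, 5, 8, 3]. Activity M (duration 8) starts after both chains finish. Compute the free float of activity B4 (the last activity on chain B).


ES(B4) = sum of predecessors on chain B = 20
EF(B4) = ES + duration = 20 + 3 = 23
Successor of B4 is M. ES(M) = max(sum(A), sum(B)) = max(29, 23) = 29
Free float = ES(successor) - EF(current) = 29 - 23 = 6

6


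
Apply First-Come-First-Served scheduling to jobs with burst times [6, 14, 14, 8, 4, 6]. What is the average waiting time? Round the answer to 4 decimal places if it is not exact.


FCFS order (as given): [6, 14, 14, 8, 4, 6]
Waiting times:
  Job 1: wait = 0
  Job 2: wait = 6
  Job 3: wait = 20
  Job 4: wait = 34
  Job 5: wait = 42
  Job 6: wait = 46
Sum of waiting times = 148
Average waiting time = 148/6 = 24.6667

24.6667


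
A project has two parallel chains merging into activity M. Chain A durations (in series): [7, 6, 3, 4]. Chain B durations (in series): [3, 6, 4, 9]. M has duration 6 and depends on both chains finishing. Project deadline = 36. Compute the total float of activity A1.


Forward pass: ES(A1) = sum of predecessors on chain A = 0
EF = ES + duration = 0 + 7 = 7
Backward pass: LF(M) = deadline = 36; LS(M) = 36 - 6 = 30
LF(A1) = LS(M) - sum(successors on chain A) = 30 - 13 = 17
LS = LF - duration = 17 - 7 = 10
Total float = LS - ES = 10 - 0 = 10

10


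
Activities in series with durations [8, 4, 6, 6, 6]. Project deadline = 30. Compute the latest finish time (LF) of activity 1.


LF(activity 1) = deadline - sum of successor durations
Successors: activities 2 through 5 with durations [4, 6, 6, 6]
Sum of successor durations = 22
LF = 30 - 22 = 8

8


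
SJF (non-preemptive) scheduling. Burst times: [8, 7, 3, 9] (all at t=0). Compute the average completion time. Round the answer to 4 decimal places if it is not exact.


SJF order (ascending): [3, 7, 8, 9]
Completion times:
  Job 1: burst=3, C=3
  Job 2: burst=7, C=10
  Job 3: burst=8, C=18
  Job 4: burst=9, C=27
Average completion = 58/4 = 14.5

14.5


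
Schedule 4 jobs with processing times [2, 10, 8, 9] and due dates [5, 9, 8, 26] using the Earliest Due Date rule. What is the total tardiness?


Sort by due date (EDD order): [(2, 5), (8, 8), (10, 9), (9, 26)]
Compute completion times and tardiness:
  Job 1: p=2, d=5, C=2, tardiness=max(0,2-5)=0
  Job 2: p=8, d=8, C=10, tardiness=max(0,10-8)=2
  Job 3: p=10, d=9, C=20, tardiness=max(0,20-9)=11
  Job 4: p=9, d=26, C=29, tardiness=max(0,29-26)=3
Total tardiness = 16

16


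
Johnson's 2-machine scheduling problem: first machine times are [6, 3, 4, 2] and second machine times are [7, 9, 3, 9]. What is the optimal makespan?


Apply Johnson's rule:
  Group 1 (a <= b): [(4, 2, 9), (2, 3, 9), (1, 6, 7)]
  Group 2 (a > b): [(3, 4, 3)]
Optimal job order: [4, 2, 1, 3]
Schedule:
  Job 4: M1 done at 2, M2 done at 11
  Job 2: M1 done at 5, M2 done at 20
  Job 1: M1 done at 11, M2 done at 27
  Job 3: M1 done at 15, M2 done at 30
Makespan = 30

30


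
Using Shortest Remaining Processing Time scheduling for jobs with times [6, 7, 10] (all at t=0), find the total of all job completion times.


Since all jobs arrive at t=0, SRPT equals SPT ordering.
SPT order: [6, 7, 10]
Completion times:
  Job 1: p=6, C=6
  Job 2: p=7, C=13
  Job 3: p=10, C=23
Total completion time = 6 + 13 + 23 = 42

42


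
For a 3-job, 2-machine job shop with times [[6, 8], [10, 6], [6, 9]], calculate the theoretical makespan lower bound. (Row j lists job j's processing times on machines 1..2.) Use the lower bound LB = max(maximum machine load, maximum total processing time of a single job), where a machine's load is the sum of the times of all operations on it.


Machine loads:
  Machine 1: 6 + 10 + 6 = 22
  Machine 2: 8 + 6 + 9 = 23
Max machine load = 23
Job totals:
  Job 1: 14
  Job 2: 16
  Job 3: 15
Max job total = 16
Lower bound = max(23, 16) = 23

23


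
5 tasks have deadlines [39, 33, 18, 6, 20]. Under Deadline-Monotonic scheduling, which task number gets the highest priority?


Sort tasks by relative deadline (ascending):
  Task 4: deadline = 6
  Task 3: deadline = 18
  Task 5: deadline = 20
  Task 2: deadline = 33
  Task 1: deadline = 39
Priority order (highest first): [4, 3, 5, 2, 1]
Highest priority task = 4

4


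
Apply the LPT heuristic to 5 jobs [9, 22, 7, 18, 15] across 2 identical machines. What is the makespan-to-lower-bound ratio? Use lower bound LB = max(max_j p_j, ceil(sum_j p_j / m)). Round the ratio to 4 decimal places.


LPT order: [22, 18, 15, 9, 7]
Machine loads after assignment: [38, 33]
LPT makespan = 38
Lower bound = max(max_job, ceil(total/2)) = max(22, 36) = 36
Ratio = 38 / 36 = 1.0556

1.0556


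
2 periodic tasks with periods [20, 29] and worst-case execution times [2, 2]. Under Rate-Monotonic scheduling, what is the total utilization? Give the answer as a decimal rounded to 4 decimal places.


Compute individual utilizations (exact fractions):
  Task 1: C/T = 2/20 = 1/10 (approx. 0.1)
  Task 2: C/T = 2/29 (approx. 0.069)
Total utilization U = 1/10 + 2/29 = 49/290
Rounded to 4 decimal places: U = 0.1690
RM (Liu & Layland) bound for 2 tasks = 0.828427; compare with U = 49/290 (approx. 0.168966)
U <= bound, so schedulable by RM sufficient condition.

0.1690


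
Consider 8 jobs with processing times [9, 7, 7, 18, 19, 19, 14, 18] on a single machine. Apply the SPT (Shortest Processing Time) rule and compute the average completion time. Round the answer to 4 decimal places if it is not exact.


Sort jobs by processing time (SPT order): [7, 7, 9, 14, 18, 18, 19, 19]
Compute completion times sequentially:
  Job 1: processing = 7, completes at 7
  Job 2: processing = 7, completes at 14
  Job 3: processing = 9, completes at 23
  Job 4: processing = 14, completes at 37
  Job 5: processing = 18, completes at 55
  Job 6: processing = 18, completes at 73
  Job 7: processing = 19, completes at 92
  Job 8: processing = 19, completes at 111
Sum of completion times = 412
Average completion time = 412/8 = 51.5

51.5


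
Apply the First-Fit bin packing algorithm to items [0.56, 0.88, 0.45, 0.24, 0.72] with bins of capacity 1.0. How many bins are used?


Place items sequentially using First-Fit:
  Item 0.56 -> new Bin 1
  Item 0.88 -> new Bin 2
  Item 0.45 -> new Bin 3
  Item 0.24 -> Bin 1 (now 0.8)
  Item 0.72 -> new Bin 4
Total bins used = 4

4


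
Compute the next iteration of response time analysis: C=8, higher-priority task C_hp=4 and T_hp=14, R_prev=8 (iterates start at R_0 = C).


R_next = C + ceil(R_prev / T_hp) * C_hp
ceil(8 / 14) = ceil(0.5714) = 1
Interference = 1 * 4 = 4
R_next = 8 + 4 = 12

12


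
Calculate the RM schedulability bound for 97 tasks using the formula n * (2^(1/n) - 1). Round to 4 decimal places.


Compute 2^(1/97) = 1.0071714397
Subtract 1: 1.0071714397 - 1 = 0.0071714397
Multiply by n: 97 * 0.0071714397 = 0.6956296509
Round to 4 dp: 0.6956

0.6956


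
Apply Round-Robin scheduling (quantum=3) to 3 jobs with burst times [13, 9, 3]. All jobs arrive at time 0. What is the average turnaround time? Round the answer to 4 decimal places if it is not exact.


Time quantum = 3
Execution trace:
  J1 runs 3 units, time = 3
  J2 runs 3 units, time = 6
  J3 runs 3 units, time = 9
  J1 runs 3 units, time = 12
  J2 runs 3 units, time = 15
  J1 runs 3 units, time = 18
  J2 runs 3 units, time = 21
  J1 runs 3 units, time = 24
  J1 runs 1 units, time = 25
Finish times: [25, 21, 9]
Average turnaround = 55/3 = 18.3333

18.3333


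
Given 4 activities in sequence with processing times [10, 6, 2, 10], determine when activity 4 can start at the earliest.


Activity 4 starts after activities 1 through 3 complete.
Predecessor durations: [10, 6, 2]
ES = 10 + 6 + 2 = 18

18


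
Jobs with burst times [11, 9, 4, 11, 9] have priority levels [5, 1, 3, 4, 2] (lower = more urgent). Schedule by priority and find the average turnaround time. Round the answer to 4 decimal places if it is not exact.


Sort by priority (ascending = highest first):
Order: [(1, 9), (2, 9), (3, 4), (4, 11), (5, 11)]
Completion times:
  Priority 1, burst=9, C=9
  Priority 2, burst=9, C=18
  Priority 3, burst=4, C=22
  Priority 4, burst=11, C=33
  Priority 5, burst=11, C=44
Average turnaround = 126/5 = 25.2

25.2


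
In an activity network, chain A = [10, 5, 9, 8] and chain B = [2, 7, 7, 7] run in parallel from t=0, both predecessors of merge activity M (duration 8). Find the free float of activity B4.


ES(B4) = sum of predecessors on chain B = 16
EF(B4) = ES + duration = 16 + 7 = 23
Successor of B4 is M. ES(M) = max(sum(A), sum(B)) = max(32, 23) = 32
Free float = ES(successor) - EF(current) = 32 - 23 = 9

9


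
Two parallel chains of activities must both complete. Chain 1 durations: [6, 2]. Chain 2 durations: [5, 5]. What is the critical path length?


Path A total = 6 + 2 = 8
Path B total = 5 + 5 = 10
Critical path = longest path = max(8, 10) = 10

10


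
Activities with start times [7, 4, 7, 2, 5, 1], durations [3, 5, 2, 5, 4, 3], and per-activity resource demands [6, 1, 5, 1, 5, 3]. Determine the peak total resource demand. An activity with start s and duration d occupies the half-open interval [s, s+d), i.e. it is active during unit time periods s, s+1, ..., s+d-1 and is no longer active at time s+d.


Each activity i is active on [start_i, start_i + duration_i).
Compute total resource usage per time slot:
  t=0: active resources = [], total = 0
  t=1: active resources = [3], total = 3
  t=2: active resources = [1, 3], total = 4
  t=3: active resources = [1, 3], total = 4
  t=4: active resources = [1, 1], total = 2
  t=5: active resources = [1, 1, 5], total = 7
  t=6: active resources = [1, 1, 5], total = 7
  t=7: active resources = [6, 1, 5, 5], total = 17
  t=8: active resources = [6, 1, 5, 5], total = 17
  t=9: active resources = [6], total = 6
Peak resource demand = 17

17


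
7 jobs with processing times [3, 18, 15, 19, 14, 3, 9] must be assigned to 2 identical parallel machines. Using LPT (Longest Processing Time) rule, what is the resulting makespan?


Sort jobs in decreasing order (LPT): [19, 18, 15, 14, 9, 3, 3]
Assign each job to the least loaded machine:
  Machine 1: jobs [19, 14, 9], load = 42
  Machine 2: jobs [18, 15, 3, 3], load = 39
Makespan = max load = 42

42


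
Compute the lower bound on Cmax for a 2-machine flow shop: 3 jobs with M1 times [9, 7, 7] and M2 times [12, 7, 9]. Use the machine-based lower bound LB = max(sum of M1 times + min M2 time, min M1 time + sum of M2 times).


LB1 = sum(M1 times) + min(M2 times) = 23 + 7 = 30
LB2 = min(M1 times) + sum(M2 times) = 7 + 28 = 35
Lower bound = max(LB1, LB2) = max(30, 35) = 35

35


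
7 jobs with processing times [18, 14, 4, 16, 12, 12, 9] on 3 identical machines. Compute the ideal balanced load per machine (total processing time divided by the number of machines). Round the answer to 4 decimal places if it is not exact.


Total processing time = 18 + 14 + 4 + 16 + 12 + 12 + 9 = 85
Number of machines = 3
Ideal balanced load = 85 / 3 = 28.3333

28.3333


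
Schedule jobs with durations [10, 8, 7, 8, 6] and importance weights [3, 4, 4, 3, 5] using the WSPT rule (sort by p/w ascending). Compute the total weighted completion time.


Compute p/w ratios and sort ascending (WSPT): [(6, 5), (7, 4), (8, 4), (8, 3), (10, 3)]
Compute weighted completion times:
  Job (p=6,w=5): C=6, w*C=5*6=30
  Job (p=7,w=4): C=13, w*C=4*13=52
  Job (p=8,w=4): C=21, w*C=4*21=84
  Job (p=8,w=3): C=29, w*C=3*29=87
  Job (p=10,w=3): C=39, w*C=3*39=117
Total weighted completion time = 370

370


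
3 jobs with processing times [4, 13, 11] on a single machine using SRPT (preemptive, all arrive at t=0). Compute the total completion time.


Since all jobs arrive at t=0, SRPT equals SPT ordering.
SPT order: [4, 11, 13]
Completion times:
  Job 1: p=4, C=4
  Job 2: p=11, C=15
  Job 3: p=13, C=28
Total completion time = 4 + 15 + 28 = 47

47


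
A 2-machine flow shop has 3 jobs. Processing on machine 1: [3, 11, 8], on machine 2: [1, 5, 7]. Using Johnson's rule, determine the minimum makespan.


Apply Johnson's rule:
  Group 1 (a <= b): []
  Group 2 (a > b): [(3, 8, 7), (2, 11, 5), (1, 3, 1)]
Optimal job order: [3, 2, 1]
Schedule:
  Job 3: M1 done at 8, M2 done at 15
  Job 2: M1 done at 19, M2 done at 24
  Job 1: M1 done at 22, M2 done at 25
Makespan = 25

25


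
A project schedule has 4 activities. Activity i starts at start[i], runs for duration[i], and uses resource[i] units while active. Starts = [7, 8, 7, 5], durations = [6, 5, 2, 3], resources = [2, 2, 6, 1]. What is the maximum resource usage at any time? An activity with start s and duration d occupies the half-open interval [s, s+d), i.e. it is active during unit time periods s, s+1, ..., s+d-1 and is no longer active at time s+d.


Each activity i is active on [start_i, start_i + duration_i).
Compute total resource usage per time slot:
  t=0: active resources = [], total = 0
  t=1: active resources = [], total = 0
  t=2: active resources = [], total = 0
  t=3: active resources = [], total = 0
  t=4: active resources = [], total = 0
  t=5: active resources = [1], total = 1
  t=6: active resources = [1], total = 1
  t=7: active resources = [2, 6, 1], total = 9
  t=8: active resources = [2, 2, 6], total = 10
  t=9: active resources = [2, 2], total = 4
  t=10: active resources = [2, 2], total = 4
  t=11: active resources = [2, 2], total = 4
  t=12: active resources = [2, 2], total = 4
Peak resource demand = 10

10


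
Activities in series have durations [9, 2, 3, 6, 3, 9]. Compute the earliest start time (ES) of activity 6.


Activity 6 starts after activities 1 through 5 complete.
Predecessor durations: [9, 2, 3, 6, 3]
ES = 9 + 2 + 3 + 6 + 3 = 23

23


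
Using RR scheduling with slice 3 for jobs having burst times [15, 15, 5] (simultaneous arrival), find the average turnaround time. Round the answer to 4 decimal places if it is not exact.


Time quantum = 3
Execution trace:
  J1 runs 3 units, time = 3
  J2 runs 3 units, time = 6
  J3 runs 3 units, time = 9
  J1 runs 3 units, time = 12
  J2 runs 3 units, time = 15
  J3 runs 2 units, time = 17
  J1 runs 3 units, time = 20
  J2 runs 3 units, time = 23
  J1 runs 3 units, time = 26
  J2 runs 3 units, time = 29
  J1 runs 3 units, time = 32
  J2 runs 3 units, time = 35
Finish times: [32, 35, 17]
Average turnaround = 84/3 = 28.0

28.0


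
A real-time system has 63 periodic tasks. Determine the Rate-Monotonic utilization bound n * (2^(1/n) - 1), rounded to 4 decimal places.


Compute 2^(1/63) = 1.0110630845
Subtract 1: 1.0110630845 - 1 = 0.0110630845
Multiply by n: 63 * 0.0110630845 = 0.6969743235
Round to 4 dp: 0.6970

0.6970


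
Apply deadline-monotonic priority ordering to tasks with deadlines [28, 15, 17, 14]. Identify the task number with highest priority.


Sort tasks by relative deadline (ascending):
  Task 4: deadline = 14
  Task 2: deadline = 15
  Task 3: deadline = 17
  Task 1: deadline = 28
Priority order (highest first): [4, 2, 3, 1]
Highest priority task = 4

4


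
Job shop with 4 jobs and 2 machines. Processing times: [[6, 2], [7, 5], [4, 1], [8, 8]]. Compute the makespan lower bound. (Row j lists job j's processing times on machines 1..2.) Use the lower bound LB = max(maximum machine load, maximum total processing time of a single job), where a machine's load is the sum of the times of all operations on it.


Machine loads:
  Machine 1: 6 + 7 + 4 + 8 = 25
  Machine 2: 2 + 5 + 1 + 8 = 16
Max machine load = 25
Job totals:
  Job 1: 8
  Job 2: 12
  Job 3: 5
  Job 4: 16
Max job total = 16
Lower bound = max(25, 16) = 25

25


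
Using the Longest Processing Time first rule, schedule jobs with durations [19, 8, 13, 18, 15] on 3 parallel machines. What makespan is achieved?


Sort jobs in decreasing order (LPT): [19, 18, 15, 13, 8]
Assign each job to the least loaded machine:
  Machine 1: jobs [19], load = 19
  Machine 2: jobs [18, 8], load = 26
  Machine 3: jobs [15, 13], load = 28
Makespan = max load = 28

28


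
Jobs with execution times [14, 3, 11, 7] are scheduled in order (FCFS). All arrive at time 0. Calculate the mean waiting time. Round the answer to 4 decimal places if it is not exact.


FCFS order (as given): [14, 3, 11, 7]
Waiting times:
  Job 1: wait = 0
  Job 2: wait = 14
  Job 3: wait = 17
  Job 4: wait = 28
Sum of waiting times = 59
Average waiting time = 59/4 = 14.75

14.75


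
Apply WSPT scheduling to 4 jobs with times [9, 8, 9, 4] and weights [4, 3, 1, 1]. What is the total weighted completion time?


Compute p/w ratios and sort ascending (WSPT): [(9, 4), (8, 3), (4, 1), (9, 1)]
Compute weighted completion times:
  Job (p=9,w=4): C=9, w*C=4*9=36
  Job (p=8,w=3): C=17, w*C=3*17=51
  Job (p=4,w=1): C=21, w*C=1*21=21
  Job (p=9,w=1): C=30, w*C=1*30=30
Total weighted completion time = 138

138


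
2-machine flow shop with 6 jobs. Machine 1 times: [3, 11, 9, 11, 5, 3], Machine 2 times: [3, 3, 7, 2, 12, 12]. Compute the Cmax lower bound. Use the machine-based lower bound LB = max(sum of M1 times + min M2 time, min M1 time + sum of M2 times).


LB1 = sum(M1 times) + min(M2 times) = 42 + 2 = 44
LB2 = min(M1 times) + sum(M2 times) = 3 + 39 = 42
Lower bound = max(LB1, LB2) = max(44, 42) = 44

44


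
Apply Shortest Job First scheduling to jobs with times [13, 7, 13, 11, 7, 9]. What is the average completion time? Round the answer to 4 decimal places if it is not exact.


SJF order (ascending): [7, 7, 9, 11, 13, 13]
Completion times:
  Job 1: burst=7, C=7
  Job 2: burst=7, C=14
  Job 3: burst=9, C=23
  Job 4: burst=11, C=34
  Job 5: burst=13, C=47
  Job 6: burst=13, C=60
Average completion = 185/6 = 30.8333

30.8333


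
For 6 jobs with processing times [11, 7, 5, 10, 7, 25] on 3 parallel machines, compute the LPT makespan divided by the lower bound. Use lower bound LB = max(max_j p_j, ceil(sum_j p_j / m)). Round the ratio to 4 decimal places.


LPT order: [25, 11, 10, 7, 7, 5]
Machine loads after assignment: [25, 18, 22]
LPT makespan = 25
Lower bound = max(max_job, ceil(total/3)) = max(25, 22) = 25
Ratio = 25 / 25 = 1.0

1.0


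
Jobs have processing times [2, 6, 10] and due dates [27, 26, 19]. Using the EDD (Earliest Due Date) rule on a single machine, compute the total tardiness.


Sort by due date (EDD order): [(10, 19), (6, 26), (2, 27)]
Compute completion times and tardiness:
  Job 1: p=10, d=19, C=10, tardiness=max(0,10-19)=0
  Job 2: p=6, d=26, C=16, tardiness=max(0,16-26)=0
  Job 3: p=2, d=27, C=18, tardiness=max(0,18-27)=0
Total tardiness = 0

0


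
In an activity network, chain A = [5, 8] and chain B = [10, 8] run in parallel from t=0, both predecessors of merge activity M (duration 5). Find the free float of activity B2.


ES(B2) = sum of predecessors on chain B = 10
EF(B2) = ES + duration = 10 + 8 = 18
Successor of B2 is M. ES(M) = max(sum(A), sum(B)) = max(13, 18) = 18
Free float = ES(successor) - EF(current) = 18 - 18 = 0

0


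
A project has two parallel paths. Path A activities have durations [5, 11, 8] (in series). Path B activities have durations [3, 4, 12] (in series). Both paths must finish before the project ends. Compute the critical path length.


Path A total = 5 + 11 + 8 = 24
Path B total = 3 + 4 + 12 = 19
Critical path = longest path = max(24, 19) = 24

24


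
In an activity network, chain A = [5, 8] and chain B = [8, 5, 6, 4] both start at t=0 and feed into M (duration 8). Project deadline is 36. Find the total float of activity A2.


Forward pass: ES(A2) = sum of predecessors on chain A = 5
EF = ES + duration = 5 + 8 = 13
Backward pass: LF(M) = deadline = 36; LS(M) = 36 - 8 = 28
LF(A2) = LS(M) - sum(successors on chain A) = 28 - 0 = 28
LS = LF - duration = 28 - 8 = 20
Total float = LS - ES = 20 - 5 = 15

15


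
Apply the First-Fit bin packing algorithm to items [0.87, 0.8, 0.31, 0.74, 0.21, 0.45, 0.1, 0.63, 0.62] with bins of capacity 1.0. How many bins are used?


Place items sequentially using First-Fit:
  Item 0.87 -> new Bin 1
  Item 0.8 -> new Bin 2
  Item 0.31 -> new Bin 3
  Item 0.74 -> new Bin 4
  Item 0.21 -> Bin 3 (now 0.52)
  Item 0.45 -> Bin 3 (now 0.97)
  Item 0.1 -> Bin 1 (now 0.97)
  Item 0.63 -> new Bin 5
  Item 0.62 -> new Bin 6
Total bins used = 6

6


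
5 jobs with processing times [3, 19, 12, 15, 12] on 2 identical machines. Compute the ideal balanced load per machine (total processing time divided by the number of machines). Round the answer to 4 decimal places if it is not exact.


Total processing time = 3 + 19 + 12 + 15 + 12 = 61
Number of machines = 2
Ideal balanced load = 61 / 2 = 30.5

30.5


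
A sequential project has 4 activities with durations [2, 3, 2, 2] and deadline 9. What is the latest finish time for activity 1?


LF(activity 1) = deadline - sum of successor durations
Successors: activities 2 through 4 with durations [3, 2, 2]
Sum of successor durations = 7
LF = 9 - 7 = 2

2


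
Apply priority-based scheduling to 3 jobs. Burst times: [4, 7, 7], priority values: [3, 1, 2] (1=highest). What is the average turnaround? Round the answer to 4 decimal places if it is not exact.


Sort by priority (ascending = highest first):
Order: [(1, 7), (2, 7), (3, 4)]
Completion times:
  Priority 1, burst=7, C=7
  Priority 2, burst=7, C=14
  Priority 3, burst=4, C=18
Average turnaround = 39/3 = 13.0

13.0


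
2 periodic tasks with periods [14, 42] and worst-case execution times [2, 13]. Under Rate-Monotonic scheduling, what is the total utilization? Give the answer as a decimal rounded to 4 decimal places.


Compute individual utilizations (exact fractions):
  Task 1: C/T = 2/14 = 1/7 (approx. 0.1429)
  Task 2: C/T = 13/42 (approx. 0.3095)
Total utilization U = 1/7 + 13/42 = 19/42
Rounded to 4 decimal places: U = 0.4524
RM (Liu & Layland) bound for 2 tasks = 0.828427; compare with U = 19/42 (approx. 0.452381)
U <= bound, so schedulable by RM sufficient condition.

0.4524


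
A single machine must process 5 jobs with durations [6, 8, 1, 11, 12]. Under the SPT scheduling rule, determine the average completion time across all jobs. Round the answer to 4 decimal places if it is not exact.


Sort jobs by processing time (SPT order): [1, 6, 8, 11, 12]
Compute completion times sequentially:
  Job 1: processing = 1, completes at 1
  Job 2: processing = 6, completes at 7
  Job 3: processing = 8, completes at 15
  Job 4: processing = 11, completes at 26
  Job 5: processing = 12, completes at 38
Sum of completion times = 87
Average completion time = 87/5 = 17.4

17.4


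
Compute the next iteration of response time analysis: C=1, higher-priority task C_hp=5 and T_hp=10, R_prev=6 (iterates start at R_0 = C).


R_next = C + ceil(R_prev / T_hp) * C_hp
ceil(6 / 10) = ceil(0.6) = 1
Interference = 1 * 5 = 5
R_next = 1 + 5 = 6
R_next = R_prev, so the iteration has converged (response time = 6).

6


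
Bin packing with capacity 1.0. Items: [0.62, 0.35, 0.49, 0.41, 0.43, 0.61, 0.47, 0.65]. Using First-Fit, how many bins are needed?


Place items sequentially using First-Fit:
  Item 0.62 -> new Bin 1
  Item 0.35 -> Bin 1 (now 0.97)
  Item 0.49 -> new Bin 2
  Item 0.41 -> Bin 2 (now 0.9)
  Item 0.43 -> new Bin 3
  Item 0.61 -> new Bin 4
  Item 0.47 -> Bin 3 (now 0.9)
  Item 0.65 -> new Bin 5
Total bins used = 5

5


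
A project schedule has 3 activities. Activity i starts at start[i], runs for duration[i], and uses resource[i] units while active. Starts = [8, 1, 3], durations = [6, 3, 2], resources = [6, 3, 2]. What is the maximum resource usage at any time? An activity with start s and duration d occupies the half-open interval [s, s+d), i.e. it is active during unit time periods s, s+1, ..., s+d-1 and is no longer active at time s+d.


Each activity i is active on [start_i, start_i + duration_i).
Compute total resource usage per time slot:
  t=0: active resources = [], total = 0
  t=1: active resources = [3], total = 3
  t=2: active resources = [3], total = 3
  t=3: active resources = [3, 2], total = 5
  t=4: active resources = [2], total = 2
  t=5: active resources = [], total = 0
  t=6: active resources = [], total = 0
  t=7: active resources = [], total = 0
  t=8: active resources = [6], total = 6
  t=9: active resources = [6], total = 6
  t=10: active resources = [6], total = 6
  t=11: active resources = [6], total = 6
  t=12: active resources = [6], total = 6
  t=13: active resources = [6], total = 6
Peak resource demand = 6

6


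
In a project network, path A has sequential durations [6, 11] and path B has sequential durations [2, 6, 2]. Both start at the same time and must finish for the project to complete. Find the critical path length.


Path A total = 6 + 11 = 17
Path B total = 2 + 6 + 2 = 10
Critical path = longest path = max(17, 10) = 17

17


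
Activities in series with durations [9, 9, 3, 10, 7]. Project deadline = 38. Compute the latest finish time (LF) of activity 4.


LF(activity 4) = deadline - sum of successor durations
Successors: activities 5 through 5 with durations [7]
Sum of successor durations = 7
LF = 38 - 7 = 31

31


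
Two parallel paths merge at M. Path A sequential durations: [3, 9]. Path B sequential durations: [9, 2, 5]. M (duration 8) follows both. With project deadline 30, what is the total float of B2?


Forward pass: ES(B2) = sum of predecessors on chain B = 9
EF = ES + duration = 9 + 2 = 11
Backward pass: LF(M) = deadline = 30; LS(M) = 30 - 8 = 22
LF(B2) = LS(M) - sum(successors on chain B) = 22 - 5 = 17
LS = LF - duration = 17 - 2 = 15
Total float = LS - ES = 15 - 9 = 6

6


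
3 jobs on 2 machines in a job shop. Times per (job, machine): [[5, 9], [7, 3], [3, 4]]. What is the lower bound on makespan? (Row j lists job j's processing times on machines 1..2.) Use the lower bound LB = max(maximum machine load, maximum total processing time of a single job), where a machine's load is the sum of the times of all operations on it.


Machine loads:
  Machine 1: 5 + 7 + 3 = 15
  Machine 2: 9 + 3 + 4 = 16
Max machine load = 16
Job totals:
  Job 1: 14
  Job 2: 10
  Job 3: 7
Max job total = 14
Lower bound = max(16, 14) = 16

16


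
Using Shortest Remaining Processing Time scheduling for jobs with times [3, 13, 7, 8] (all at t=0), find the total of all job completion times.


Since all jobs arrive at t=0, SRPT equals SPT ordering.
SPT order: [3, 7, 8, 13]
Completion times:
  Job 1: p=3, C=3
  Job 2: p=7, C=10
  Job 3: p=8, C=18
  Job 4: p=13, C=31
Total completion time = 3 + 10 + 18 + 31 = 62

62


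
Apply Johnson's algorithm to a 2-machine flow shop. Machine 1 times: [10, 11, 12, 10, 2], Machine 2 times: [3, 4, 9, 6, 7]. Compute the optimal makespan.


Apply Johnson's rule:
  Group 1 (a <= b): [(5, 2, 7)]
  Group 2 (a > b): [(3, 12, 9), (4, 10, 6), (2, 11, 4), (1, 10, 3)]
Optimal job order: [5, 3, 4, 2, 1]
Schedule:
  Job 5: M1 done at 2, M2 done at 9
  Job 3: M1 done at 14, M2 done at 23
  Job 4: M1 done at 24, M2 done at 30
  Job 2: M1 done at 35, M2 done at 39
  Job 1: M1 done at 45, M2 done at 48
Makespan = 48

48


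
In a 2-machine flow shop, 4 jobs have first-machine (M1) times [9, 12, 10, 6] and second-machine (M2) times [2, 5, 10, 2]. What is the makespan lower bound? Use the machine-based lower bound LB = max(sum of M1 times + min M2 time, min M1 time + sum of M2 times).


LB1 = sum(M1 times) + min(M2 times) = 37 + 2 = 39
LB2 = min(M1 times) + sum(M2 times) = 6 + 19 = 25
Lower bound = max(LB1, LB2) = max(39, 25) = 39

39


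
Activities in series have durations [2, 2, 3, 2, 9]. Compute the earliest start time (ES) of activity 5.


Activity 5 starts after activities 1 through 4 complete.
Predecessor durations: [2, 2, 3, 2]
ES = 2 + 2 + 3 + 2 = 9

9


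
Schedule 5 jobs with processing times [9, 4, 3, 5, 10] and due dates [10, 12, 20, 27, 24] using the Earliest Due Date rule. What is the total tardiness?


Sort by due date (EDD order): [(9, 10), (4, 12), (3, 20), (10, 24), (5, 27)]
Compute completion times and tardiness:
  Job 1: p=9, d=10, C=9, tardiness=max(0,9-10)=0
  Job 2: p=4, d=12, C=13, tardiness=max(0,13-12)=1
  Job 3: p=3, d=20, C=16, tardiness=max(0,16-20)=0
  Job 4: p=10, d=24, C=26, tardiness=max(0,26-24)=2
  Job 5: p=5, d=27, C=31, tardiness=max(0,31-27)=4
Total tardiness = 7

7


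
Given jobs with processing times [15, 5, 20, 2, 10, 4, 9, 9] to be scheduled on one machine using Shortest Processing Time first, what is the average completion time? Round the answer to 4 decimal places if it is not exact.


Sort jobs by processing time (SPT order): [2, 4, 5, 9, 9, 10, 15, 20]
Compute completion times sequentially:
  Job 1: processing = 2, completes at 2
  Job 2: processing = 4, completes at 6
  Job 3: processing = 5, completes at 11
  Job 4: processing = 9, completes at 20
  Job 5: processing = 9, completes at 29
  Job 6: processing = 10, completes at 39
  Job 7: processing = 15, completes at 54
  Job 8: processing = 20, completes at 74
Sum of completion times = 235
Average completion time = 235/8 = 29.375

29.375


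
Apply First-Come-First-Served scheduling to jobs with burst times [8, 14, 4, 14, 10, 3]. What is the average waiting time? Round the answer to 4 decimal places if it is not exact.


FCFS order (as given): [8, 14, 4, 14, 10, 3]
Waiting times:
  Job 1: wait = 0
  Job 2: wait = 8
  Job 3: wait = 22
  Job 4: wait = 26
  Job 5: wait = 40
  Job 6: wait = 50
Sum of waiting times = 146
Average waiting time = 146/6 = 24.3333

24.3333
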